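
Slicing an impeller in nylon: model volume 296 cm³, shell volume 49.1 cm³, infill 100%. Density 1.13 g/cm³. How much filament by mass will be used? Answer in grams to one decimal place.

Volume inside the shell = 296 − 49.1, so 246.9 cm³.
Deposited infill = 1.00 × 246.9 = 246.9 cm³.
Deposited volume = 49.1 + 246.9, so 296 cm³.
Mass = 296 × 1.13, so 334.48 g.

334.5 g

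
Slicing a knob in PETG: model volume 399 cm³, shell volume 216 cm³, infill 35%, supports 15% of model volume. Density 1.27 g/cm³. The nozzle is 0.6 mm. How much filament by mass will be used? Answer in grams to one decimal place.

Infill region = 399 − 216, so 183 cm³.
Deposited infill = 0.35 × 183 = 64.05 cm³.
Support = 0.15 × 399, so 59.85 cm³.
Total printed volume: 216 + 64.05 + 59.85 → 339.9 cm³.
Mass = 339.9 × 1.27 = 431.673 g.

431.7 g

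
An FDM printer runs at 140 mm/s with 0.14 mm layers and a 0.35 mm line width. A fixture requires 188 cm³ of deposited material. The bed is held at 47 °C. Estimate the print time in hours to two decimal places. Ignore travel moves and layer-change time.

Extrusion cross-section: 0.14 × 0.35 → 0.049 mm².
Toolpath length = 188 cm³ / 0.049 mm² = 188000 / 0.049 = 3836734.7 mm.
Extrusion time = 3836734.7 / 140 = 27405.2 s.
27405.2 s = 7.61 hours.

7.61 hours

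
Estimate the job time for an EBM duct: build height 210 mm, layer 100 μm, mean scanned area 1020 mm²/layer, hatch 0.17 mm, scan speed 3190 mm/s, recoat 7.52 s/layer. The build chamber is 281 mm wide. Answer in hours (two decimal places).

5.48 hours

Layers = ⌈210/0.1⌉ = 2100.
Hatch length per layer = 1020 / 0.17, so 6000 mm.
Beam time per layer = 6000 / 3190 = 1.8809 s.
Layer cycle: 1.8809 + 7.52 → 9.4009 s.
Total: 2100 × 9.4009 s = 19741.89 s → 5.48 hours.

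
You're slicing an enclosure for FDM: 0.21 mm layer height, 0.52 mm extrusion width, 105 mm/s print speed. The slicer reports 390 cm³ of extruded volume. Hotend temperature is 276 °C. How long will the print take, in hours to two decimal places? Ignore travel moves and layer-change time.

Extrusion cross-section = 0.21 × 0.52 = 0.1092 mm².
Toolpath length = 390 cm³ / 0.1092 mm² = 390000 / 0.1092 = 3571428.6 mm.
Extrusion time = 3571428.6 / 105, so 34013.6 s.
34013.6 s = 9.45 hours.

9.45 hours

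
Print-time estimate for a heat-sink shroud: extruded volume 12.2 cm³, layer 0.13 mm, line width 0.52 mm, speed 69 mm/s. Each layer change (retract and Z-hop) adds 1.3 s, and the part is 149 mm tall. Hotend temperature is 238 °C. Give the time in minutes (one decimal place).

Extrusion cross-section: 0.13 × 0.52 → 0.0676 mm².
Total extruded path = 12200/0.0676 = 180473.4 mm.
Print-move time = 180473.4 / 69 = 2615.6 s.
Number of layers: 149 / 0.13 → 1147 (rounded up).
Z-hop total = 1147 × 1.3, so 1491.1 s.
Total = 2615.6 + 1491.1 = 4106.7 s = 68.4 minutes.

68.4 minutes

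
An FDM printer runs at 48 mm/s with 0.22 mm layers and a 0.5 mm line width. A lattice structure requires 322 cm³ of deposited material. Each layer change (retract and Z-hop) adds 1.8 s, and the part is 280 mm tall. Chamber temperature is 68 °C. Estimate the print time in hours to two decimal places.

Bead cross-section: 0.22 × 0.5 → 0.11 mm².
Toolpath length = 322 cm³ / 0.11 mm² = 322000 / 0.11 = 2927272.7 mm.
Time extruding = 2927272.7 / 48, so 60984.8 s.
Layer count = ceil(280 / 0.22) = 1273.
Layer-change overhead = 1273 × 1.8, so 2291.4 s.
Total = 60984.8 + 2291.4 = 63276.2 s = 17.58 hours.

17.58 hours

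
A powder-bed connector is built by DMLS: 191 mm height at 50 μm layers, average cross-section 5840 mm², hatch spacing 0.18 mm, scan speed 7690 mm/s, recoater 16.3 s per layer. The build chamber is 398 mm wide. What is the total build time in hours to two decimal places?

21.77 hours

Number of layers: 191 / 0.05 → 3820 (rounded up).
Scan path per layer = 5840 / 0.18, so 32444.4 mm.
Per-layer scan time = 32444.4 / 7690 = 4.219 s.
Time per layer: 4.219 + 16.3 → 20.519 s.
3820 layers × 20.519 s/layer = 78382.58 s, i.e. 21.77 hours.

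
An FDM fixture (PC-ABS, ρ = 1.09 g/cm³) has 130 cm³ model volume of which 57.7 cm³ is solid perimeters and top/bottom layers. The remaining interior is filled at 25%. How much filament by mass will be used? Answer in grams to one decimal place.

82.6 g

Interior volume = 130 − 57.7, so 72.3 cm³.
Infill volume = 0.25 × 72.3, so 18.075 cm³.
Total printed volume = 57.7 + 18.075, so 75.775 cm³.
Mass = 75.775 × 1.09, so 82.59475 g.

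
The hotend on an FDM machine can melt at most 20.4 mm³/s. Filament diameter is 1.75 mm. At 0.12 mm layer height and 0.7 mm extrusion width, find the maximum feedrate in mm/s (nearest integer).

243 mm/s

Extrusion cross-section: 0.12 × 0.7 → 0.084 mm².
v_max = Q/A = 20.4/0.084 = 242.86 mm/s → 243 mm/s.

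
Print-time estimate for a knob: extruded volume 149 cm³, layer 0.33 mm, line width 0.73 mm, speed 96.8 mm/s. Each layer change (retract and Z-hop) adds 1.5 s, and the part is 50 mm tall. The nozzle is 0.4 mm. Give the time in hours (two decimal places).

1.84 hours

Extrusion cross-section = 0.33 × 0.73, so 0.2409 mm².
Path length: 149000 mm³ / 0.2409 mm² → 618513.9 mm.
Time extruding = 618513.9 / 96.8, so 6389.6 s.
Layer count = ceil(50 / 0.33) = 152.
Z-hop total = 152 × 1.5, so 228 s.
Altogether 6389.6 + 228 = 6617.6 s, i.e. 1.84 hours.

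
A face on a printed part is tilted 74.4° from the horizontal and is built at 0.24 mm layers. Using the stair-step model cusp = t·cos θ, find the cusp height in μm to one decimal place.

64.5 μm

Cusp = layer height × cos(74.4°) = 0.24 × 0.2689 = 0.064536 mm = 64.5 μm.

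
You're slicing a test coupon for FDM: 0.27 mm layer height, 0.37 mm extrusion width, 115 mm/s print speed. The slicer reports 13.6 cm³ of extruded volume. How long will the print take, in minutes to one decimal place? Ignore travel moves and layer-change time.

Bead cross-section = 0.27 × 0.37, so 0.0999 mm².
Toolpath length = 13.6 cm³ / 0.0999 mm² = 13600 / 0.0999 = 136136.1 mm.
Extrusion time = 136136.1 / 115, so 1183.8 s.
In the requested units: 1183.8 s = 19.7 minutes.

19.7 minutes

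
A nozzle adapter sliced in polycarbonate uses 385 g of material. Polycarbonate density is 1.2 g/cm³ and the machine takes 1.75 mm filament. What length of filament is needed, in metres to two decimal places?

Extruded volume: 385/1.2 = 320.8333 cm³ (320833.3 mm³).
Filament cross-section = π × (1.75/2)² = 2.4053 mm².
L = V/A = 320833.3/2.4053 = 133385.98 mm → 133.39 m.

133.39 m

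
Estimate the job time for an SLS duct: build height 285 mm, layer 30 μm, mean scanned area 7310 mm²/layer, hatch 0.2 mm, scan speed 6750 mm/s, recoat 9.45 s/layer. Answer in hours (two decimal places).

39.23 hours

Number of layers: 285 / 0.03 → 9500 (rounded up).
Hatch length per layer = 7310 / 0.2 = 36550 mm.
Per-layer scan time: 36550 / 6750 → 5.4148 s.
Per-layer time = 5.4148 + 9.45, so 14.8648 s.
Build time = 9500 × 14.8648 = 141215.6 s = 39.23 hours.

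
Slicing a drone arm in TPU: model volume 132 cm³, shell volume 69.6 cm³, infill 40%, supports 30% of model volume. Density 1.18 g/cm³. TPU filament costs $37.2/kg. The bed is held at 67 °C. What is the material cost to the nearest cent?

Interior volume = 132 − 69.6, so 62.4 cm³.
Deposited infill = 0.40 × 62.4 = 24.96 cm³.
Support = 0.30 × 132, so 39.6 cm³.
Deposited volume = 69.6 + 24.96 + 39.6 = 134.16 cm³.
Mass = 134.16 × 1.18, so 158.3088 g.
Cost = 158.3088 g / 1000 × $37.2/kg = $5.89.

$5.89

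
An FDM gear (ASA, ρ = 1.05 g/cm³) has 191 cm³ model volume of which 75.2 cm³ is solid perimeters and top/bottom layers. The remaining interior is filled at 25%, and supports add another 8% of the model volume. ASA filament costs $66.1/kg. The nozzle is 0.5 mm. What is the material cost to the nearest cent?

Volume inside the shell = 191 − 75.2, so 115.8 cm³.
Infill volume: 0.25 × 115.8 → 28.95 cm³.
Support = 0.08 × 191 = 15.28 cm³.
Total extruded: 75.2 + 28.95 + 15.28 → 119.43 cm³.
Mass = 119.43 × 1.05, so 125.4015 g.
Cost = 125.4015 g / 1000 × $66.1/kg = $8.29.

$8.29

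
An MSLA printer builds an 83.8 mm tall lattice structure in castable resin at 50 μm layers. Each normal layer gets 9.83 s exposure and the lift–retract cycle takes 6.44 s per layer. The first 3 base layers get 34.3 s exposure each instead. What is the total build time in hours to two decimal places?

7.59 hours

Layers = ⌈83.8/0.05⌉ = 1676.
Base layers = 3 × (34.3 + 6.44) = 122.22 s.
Remaining layers = 1673 × (9.83 + 6.44) = 27219.71 s.
Sum: 122.22 + 27219.71 = 27341.93 s → 7.59 hours.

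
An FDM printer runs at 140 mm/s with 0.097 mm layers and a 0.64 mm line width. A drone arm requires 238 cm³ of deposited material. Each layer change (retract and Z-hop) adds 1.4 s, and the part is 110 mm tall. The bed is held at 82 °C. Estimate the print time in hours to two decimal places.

8.05 hours

Extrusion cross-section: 0.097 × 0.64 → 0.06208 mm².
Total extruded path = 238000/0.06208 = 3833762.9 mm.
Print-move time = 3833762.9 / 140 = 27384 s.
Number of layers: 110 / 0.097 → 1135 (rounded up).
Layer-change overhead: 1135 × 1.4 → 1589 s.
Total = 27384 + 1589 = 28973 s = 8.05 hours.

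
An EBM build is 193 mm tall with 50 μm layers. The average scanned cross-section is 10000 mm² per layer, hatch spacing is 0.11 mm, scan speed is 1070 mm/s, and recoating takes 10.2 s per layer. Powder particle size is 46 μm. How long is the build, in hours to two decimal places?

102.03 hours

Number of layers: 193 / 0.05 → 3860 (rounded up).
Hatch length per layer = 10000 / 0.11, so 90909.1 mm.
Scan time per layer = 90909.1 / 1070 = 84.9618 s.
Time per layer = 84.9618 + 10.2 = 95.1618 s.
Build time = 3860 × 95.1618 = 367324.548 s = 102.03 hours.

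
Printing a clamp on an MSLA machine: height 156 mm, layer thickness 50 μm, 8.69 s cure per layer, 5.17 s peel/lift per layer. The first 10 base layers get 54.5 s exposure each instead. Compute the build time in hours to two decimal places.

12.14 hours

Layers = ⌈156/0.05⌉ = 3120.
Bottom layers = 10 × (54.5 + 5.17), so 596.7 s.
Remaining layers = 3110 × (8.69 + 5.17), so 43104.6 s.
Total = 596.7 + 43104.6 = 43701.3 s = 12.14 hours.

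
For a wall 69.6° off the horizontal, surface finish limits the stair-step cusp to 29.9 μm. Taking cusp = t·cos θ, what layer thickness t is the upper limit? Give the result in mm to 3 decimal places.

t = h_c / cos θ = 0.0299 / 0.3486 = 0.086 mm.

0.086 mm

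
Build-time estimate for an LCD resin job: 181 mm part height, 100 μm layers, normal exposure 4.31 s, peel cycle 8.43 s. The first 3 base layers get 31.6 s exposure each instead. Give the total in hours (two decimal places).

6.43 hours

Layers = ⌈181/0.1⌉ = 1810.
Bottom layers = 3 × (31.6 + 8.43) = 120.09 s.
Normal layers = 1807 × (4.31 + 8.43) = 23021.18 s.
Sum: 120.09 + 23021.18 = 23141.27 s → 6.43 hours.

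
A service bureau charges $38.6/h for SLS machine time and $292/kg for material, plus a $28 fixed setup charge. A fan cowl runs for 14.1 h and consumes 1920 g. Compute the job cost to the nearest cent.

$1132.90

Machine-time cost = 38.6 × 14.1, so $544.26.
Material charge = 292 × 1920/1000 = $560.64.
Adding setup: 544.26 + 560.64 + 28 → $1132.90.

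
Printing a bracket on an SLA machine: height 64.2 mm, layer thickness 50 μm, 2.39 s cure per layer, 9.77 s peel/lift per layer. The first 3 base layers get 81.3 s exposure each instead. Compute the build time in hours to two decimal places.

4.40 hours

Number of layers: 64.2 / 0.05 → 1284 (rounded up).
Burn-in layers: 3 × (81.3 + 9.77) → 273.21 s.
Regular layers = 1281 × (2.39 + 9.77), so 15576.96 s.
Total = 273.21 + 15576.96 = 15850.17 s = 4.40 hours.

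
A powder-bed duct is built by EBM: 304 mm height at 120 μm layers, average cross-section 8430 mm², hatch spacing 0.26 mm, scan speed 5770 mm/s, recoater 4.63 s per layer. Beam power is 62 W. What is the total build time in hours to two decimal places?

Number of layers: 304 / 0.12 → 2534 (rounded up).
Hatch length per layer = 8430 / 0.26 = 32423.1 mm.
Per-layer scan time = 32423.1 / 5770, so 5.6193 s.
Time per layer: 5.6193 + 4.63 → 10.2493 s.
Build time = 2534 × 10.2493 = 25971.7262 s = 7.21 hours.

7.21 hours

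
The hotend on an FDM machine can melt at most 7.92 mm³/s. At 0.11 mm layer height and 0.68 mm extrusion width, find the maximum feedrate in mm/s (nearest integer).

106 mm/s

Bead cross-section = 0.11 × 0.68, so 0.0748 mm².
v_max = Q/A = 7.92/0.0748 = 105.88 mm/s → 106 mm/s.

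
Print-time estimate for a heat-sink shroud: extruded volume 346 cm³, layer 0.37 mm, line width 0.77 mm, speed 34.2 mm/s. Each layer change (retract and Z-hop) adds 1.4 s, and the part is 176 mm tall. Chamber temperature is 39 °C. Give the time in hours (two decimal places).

10.05 hours

Extrusion cross-section = 0.37 × 0.77, so 0.2849 mm².
Path length: 346000 mm³ / 0.2849 mm² → 1214461.2 mm.
Extrusion time = 1214461.2 / 34.2 = 35510.6 s.
Number of layers: 176 / 0.37 → 476 (rounded up).
Non-print overhead = 476 × 1.4, so 666.4 s.
Altogether 35510.6 + 666.4 = 36177 s, i.e. 10.05 hours.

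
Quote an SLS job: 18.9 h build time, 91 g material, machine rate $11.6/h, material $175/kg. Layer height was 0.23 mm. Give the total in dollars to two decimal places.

$235.17

Time charge = 11.6 × 18.9, so $219.24.
Material charge = 175 × 91/1000, so $15.925.
Job cost: 219.24 + 15.925 = 235.165 ≈ $235.17.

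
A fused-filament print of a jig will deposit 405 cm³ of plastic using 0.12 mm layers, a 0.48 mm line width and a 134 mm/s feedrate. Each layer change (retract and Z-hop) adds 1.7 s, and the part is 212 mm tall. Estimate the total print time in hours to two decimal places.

Bead cross-section = 0.12 × 0.48 = 0.0576 mm².
Path length: 405000 mm³ / 0.0576 mm² → 7031250 mm.
Time extruding = 7031250 / 134 = 52472 s.
Layer count = ceil(212 / 0.12) = 1767.
Layer-change overhead = 1767 × 1.7, so 3003.9 s.
Altogether 52472 + 3003.9 = 55475.9 s, i.e. 15.41 hours.

15.41 hours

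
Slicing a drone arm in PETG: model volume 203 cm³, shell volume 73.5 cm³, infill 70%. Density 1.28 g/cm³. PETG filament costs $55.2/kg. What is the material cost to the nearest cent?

$11.60

Infill region = 203 − 73.5 = 129.5 cm³.
Infill deposited = 0.70 × 129.5, so 90.65 cm³.
Total extruded: 73.5 + 90.65 → 164.15 cm³.
Mass: 164.15 × 1.28 → 210.112 g.
At $55.2/kg: 210.112/1000 × 55.2 = $11.60.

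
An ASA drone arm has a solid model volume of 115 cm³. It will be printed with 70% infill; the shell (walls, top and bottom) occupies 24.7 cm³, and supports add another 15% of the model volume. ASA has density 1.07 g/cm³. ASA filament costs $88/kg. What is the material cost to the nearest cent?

Volume inside the shell = 115 − 24.7, so 90.3 cm³.
Deposited infill = 0.70 × 90.3, so 63.21 cm³.
Support = 0.15 × 115, so 17.25 cm³.
Deposited volume: 24.7 + 63.21 + 17.25 → 105.16 cm³.
Mass = 105.16 × 1.07, so 112.5212 g.
At $88/kg: 112.5212/1000 × 88 = $9.90.

$9.90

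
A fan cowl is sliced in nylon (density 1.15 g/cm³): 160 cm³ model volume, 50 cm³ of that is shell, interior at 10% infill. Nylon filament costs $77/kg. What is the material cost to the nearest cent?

$5.40

Volume inside the shell: 160 − 50 → 110 cm³.
Infill deposited: 0.10 × 110 → 11 cm³.
Total extruded = 50 + 11, so 61 cm³.
Mass = 61 × 1.15 = 70.15 g.
Cost = 70.15 g / 1000 × $77/kg = $5.40.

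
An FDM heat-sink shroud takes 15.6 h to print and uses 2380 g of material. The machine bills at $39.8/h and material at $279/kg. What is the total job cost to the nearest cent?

Machine-time cost = 39.8 × 15.6 = $620.88.
Material charge = 279 × 2380/1000, so $664.02.
Job cost: 620.88 + 664.02 = $1284.90.

$1284.90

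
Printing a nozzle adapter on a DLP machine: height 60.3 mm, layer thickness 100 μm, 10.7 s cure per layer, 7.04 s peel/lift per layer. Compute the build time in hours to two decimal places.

2.97 hours

Layers = ⌈60.3/0.1⌉ = 603.
Per-layer time: 10.7 + 7.04 → 17.74 s.
Build time: 603 × 17.74 s = 10697.22 s, i.e. 2.97 hours.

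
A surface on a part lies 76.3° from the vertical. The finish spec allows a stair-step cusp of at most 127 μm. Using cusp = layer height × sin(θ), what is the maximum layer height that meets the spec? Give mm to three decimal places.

Layer height = cusp / sin(76.3°) = 0.127 / 0.9715 = 0.131 mm.

0.131 mm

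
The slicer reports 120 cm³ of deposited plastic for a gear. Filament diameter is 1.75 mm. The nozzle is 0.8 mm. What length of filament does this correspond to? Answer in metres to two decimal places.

49.89 m

Filament cross-section = π × (1.75/2)² = 2.4053 mm².
Length = 120 cm³ / 2.4053 mm² = 120000 / 2.4053 = 49889.83 mm = 49.89 m.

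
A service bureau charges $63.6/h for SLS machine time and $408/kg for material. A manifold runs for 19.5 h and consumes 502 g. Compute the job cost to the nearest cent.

Time charge = 63.6 × 19.5, so $1240.20.
Feedstock cost: 408 × 502/1000 → $204.816.
Job cost: 1240.20 + 204.816 = 1445.016 ≈ $1445.02.

$1445.02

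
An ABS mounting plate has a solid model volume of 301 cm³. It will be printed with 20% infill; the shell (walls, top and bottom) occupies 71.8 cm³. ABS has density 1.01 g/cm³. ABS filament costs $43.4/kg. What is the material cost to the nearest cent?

Interior volume: 301 − 71.8 → 229.2 cm³.
Infill volume: 0.20 × 229.2 → 45.84 cm³.
Total extruded = 71.8 + 45.84 = 117.64 cm³.
Mass = 117.64 × 1.01, so 118.8164 g.
Cost = 118.8164 g / 1000 × $43.4/kg = $5.16.

$5.16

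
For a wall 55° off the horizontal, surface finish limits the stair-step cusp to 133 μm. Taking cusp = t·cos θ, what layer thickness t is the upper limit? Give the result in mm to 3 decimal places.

t = h_c / cos θ = 0.133 / 0.5736 = 0.232 mm.

0.232 mm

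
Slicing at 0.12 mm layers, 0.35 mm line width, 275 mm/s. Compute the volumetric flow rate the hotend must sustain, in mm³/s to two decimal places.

11.55

Bead cross-section = 0.12 × 0.35, so 0.042 mm².
Q = v·A = 275 × 0.042 = 11.55 mm³/s.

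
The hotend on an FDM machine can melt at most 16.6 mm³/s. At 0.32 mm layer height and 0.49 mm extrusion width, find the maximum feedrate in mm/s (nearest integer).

A: 0.32 × 0.49 → 0.1568 mm².
v_max = Q/A = 16.6/0.1568 = 105.87 mm/s → 106 mm/s.

106 mm/s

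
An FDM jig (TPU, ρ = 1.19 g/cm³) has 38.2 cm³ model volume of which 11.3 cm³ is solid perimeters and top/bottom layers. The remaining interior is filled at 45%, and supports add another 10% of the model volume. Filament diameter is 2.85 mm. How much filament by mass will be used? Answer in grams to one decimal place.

Interior volume = 38.2 − 11.3, so 26.9 cm³.
Infill deposited = 0.45 × 26.9, so 12.105 cm³.
Support = 0.10 × 38.2, so 3.82 cm³.
Total printed volume = 11.3 + 12.105 + 3.82, so 27.225 cm³.
Mass: 27.225 × 1.19 → 32.39775 g.

32.4 g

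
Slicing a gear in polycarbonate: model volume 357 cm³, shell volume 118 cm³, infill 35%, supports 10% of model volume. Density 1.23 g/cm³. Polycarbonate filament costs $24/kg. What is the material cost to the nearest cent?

Infill region = 357 − 118, so 239 cm³.
Infill deposited: 0.35 × 239 → 83.65 cm³.
Support = 0.10 × 357, so 35.7 cm³.
Total extruded: 118 + 83.65 + 35.7 → 237.35 cm³.
Mass: 237.35 × 1.23 → 291.9405 g.
At $24/kg: 291.9405/1000 × 24 = $7.01.

$7.01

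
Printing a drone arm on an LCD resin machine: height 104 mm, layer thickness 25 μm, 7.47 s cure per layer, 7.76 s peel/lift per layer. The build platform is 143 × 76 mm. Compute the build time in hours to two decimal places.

Layers = ⌈104/0.025⌉ = 4160.
Each layer takes: 7.47 + 7.76 → 15.23 s.
Build time: 4160 × 15.23 s = 63356.8 s, i.e. 17.60 hours.

17.60 hours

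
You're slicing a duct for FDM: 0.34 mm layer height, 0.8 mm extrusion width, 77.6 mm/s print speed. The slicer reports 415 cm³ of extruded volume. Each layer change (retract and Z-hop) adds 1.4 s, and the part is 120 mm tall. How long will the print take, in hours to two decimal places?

5.60 hours

Extrusion cross-section = 0.34 × 0.8 = 0.272 mm².
Path length: 415000 mm³ / 0.272 mm² → 1525735.3 mm.
Extrusion time: 1525735.3 / 77.6 → 19661.5 s.
Layers = ⌈120/0.34⌉ = 353.
Non-print overhead = 353 × 1.4 = 494.2 s.
Altogether 19661.5 + 494.2 = 20155.7 s, i.e. 5.60 hours.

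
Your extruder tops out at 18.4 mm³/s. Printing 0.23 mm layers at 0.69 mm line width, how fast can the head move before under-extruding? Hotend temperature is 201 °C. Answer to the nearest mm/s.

116 mm/s

Extrusion cross-section = 0.23 × 0.69 = 0.1587 mm².
Max speed = 18.4 / 0.1587 = 115.94 ≈ 116 mm/s.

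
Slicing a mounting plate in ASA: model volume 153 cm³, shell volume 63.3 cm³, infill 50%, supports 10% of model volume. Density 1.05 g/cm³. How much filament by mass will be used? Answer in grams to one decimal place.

129.6 g

Volume inside the shell = 153 − 63.3 = 89.7 cm³.
Infill deposited: 0.50 × 89.7 → 44.85 cm³.
Support: 0.10 × 153 → 15.3 cm³.
Total printed volume = 63.3 + 44.85 + 15.3 = 123.45 cm³.
Mass = 123.45 × 1.05 = 129.6225 g.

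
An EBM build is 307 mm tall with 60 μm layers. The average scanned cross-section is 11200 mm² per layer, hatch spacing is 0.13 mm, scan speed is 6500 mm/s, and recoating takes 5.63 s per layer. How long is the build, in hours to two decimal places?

26.84 hours

Layers = ⌈307/0.06⌉ = 5117.
Hatch length per layer = 11200 / 0.13, so 86153.8 mm.
Scan time per layer: 86153.8 / 6500 → 13.2544 s.
Per-layer time: 13.2544 + 5.63 → 18.8844 s.
Build time = 5117 × 18.8844 = 96631.4748 s = 26.84 hours.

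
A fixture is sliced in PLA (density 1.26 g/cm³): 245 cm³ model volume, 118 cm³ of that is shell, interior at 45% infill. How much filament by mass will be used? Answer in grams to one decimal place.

220.7 g

Volume inside the shell: 245 − 118 → 127 cm³.
Deposited infill = 0.45 × 127 = 57.15 cm³.
Total printed volume = 118 + 57.15 = 175.15 cm³.
Mass = 175.15 × 1.26, so 220.689 g.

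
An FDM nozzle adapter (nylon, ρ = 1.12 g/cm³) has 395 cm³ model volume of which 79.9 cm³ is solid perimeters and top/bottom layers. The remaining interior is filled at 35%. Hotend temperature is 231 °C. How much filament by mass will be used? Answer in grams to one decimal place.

213.0 g

Volume inside the shell: 395 − 79.9 → 315.1 cm³.
Deposited infill = 0.35 × 315.1 = 110.285 cm³.
Deposited volume = 79.9 + 110.285 = 190.185 cm³.
Mass = 190.185 × 1.12, so 213.0072 g.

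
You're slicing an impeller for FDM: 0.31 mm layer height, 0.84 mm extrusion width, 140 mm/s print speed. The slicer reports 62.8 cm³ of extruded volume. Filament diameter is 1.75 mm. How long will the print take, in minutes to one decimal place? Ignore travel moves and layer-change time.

28.7 minutes

Line area = 0.31 × 0.84 = 0.2604 mm².
Total extruded path = 62800/0.2604 = 241167.4 mm.
Print-move time = 241167.4 / 140, so 1722.6 s.
1722.6 s = 28.7 minutes.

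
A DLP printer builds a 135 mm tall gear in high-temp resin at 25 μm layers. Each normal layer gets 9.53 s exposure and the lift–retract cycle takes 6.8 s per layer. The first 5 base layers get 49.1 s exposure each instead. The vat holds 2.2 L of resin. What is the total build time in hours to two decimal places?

24.55 hours

Number of layers: 135 / 0.025 → 5400 (rounded up).
Base layers: 5 × (49.1 + 6.8) → 279.5 s.
Normal layers = 5395 × (9.53 + 6.8), so 88100.35 s.
Total = 279.5 + 88100.35 = 88379.85 s = 24.55 hours.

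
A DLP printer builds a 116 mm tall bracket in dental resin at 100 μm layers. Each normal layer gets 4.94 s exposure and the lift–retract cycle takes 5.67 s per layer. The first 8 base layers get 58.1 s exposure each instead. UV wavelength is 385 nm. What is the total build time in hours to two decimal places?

Number of layers: 116 / 0.1 → 1160 (rounded up).
Base layers = 8 × (58.1 + 5.67) = 510.16 s.
Remaining layers: 1152 × (4.94 + 5.67) → 12222.72 s.
Sum: 510.16 + 12222.72 = 12732.88 s → 3.54 hours.

3.54 hours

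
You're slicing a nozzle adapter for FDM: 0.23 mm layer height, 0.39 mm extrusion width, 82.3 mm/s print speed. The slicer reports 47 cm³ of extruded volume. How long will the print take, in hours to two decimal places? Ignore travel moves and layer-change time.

1.77 hours

Bead cross-section: 0.23 × 0.39 → 0.0897 mm².
Total extruded path = 47000/0.0897 = 523968.8 mm.
Print-move time = 523968.8 / 82.3, so 6366.6 s.
Converting: 6366.6 s = 1.77 hours.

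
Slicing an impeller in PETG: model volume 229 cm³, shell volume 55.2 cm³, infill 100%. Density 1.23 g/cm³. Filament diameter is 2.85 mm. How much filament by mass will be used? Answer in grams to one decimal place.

281.7 g

Interior volume = 229 − 55.2, so 173.8 cm³.
Infill deposited = 1.00 × 173.8, so 173.8 cm³.
Total extruded = 55.2 + 173.8, so 229 cm³.
Mass: 229 × 1.23 → 281.67 g.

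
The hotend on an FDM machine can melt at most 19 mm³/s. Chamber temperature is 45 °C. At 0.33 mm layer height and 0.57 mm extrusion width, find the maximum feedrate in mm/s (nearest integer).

101 mm/s

Extrusion cross-section: 0.33 × 0.57 → 0.1881 mm².
v_max = Q/A = 19/0.1881 = 101.01 mm/s → 101 mm/s.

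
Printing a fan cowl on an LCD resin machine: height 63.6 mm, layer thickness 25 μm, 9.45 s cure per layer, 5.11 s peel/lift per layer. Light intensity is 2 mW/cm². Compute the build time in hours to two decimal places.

Layers = ⌈63.6/0.025⌉ = 2544.
Each layer takes = 9.45 + 5.11, so 14.56 s.
Total = 2544 × 14.56 = 37040.64 s = 10.29 hours.

10.29 hours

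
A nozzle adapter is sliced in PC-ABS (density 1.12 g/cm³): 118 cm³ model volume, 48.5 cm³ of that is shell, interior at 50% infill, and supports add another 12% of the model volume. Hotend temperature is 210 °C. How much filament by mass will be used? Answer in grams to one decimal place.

Interior volume: 118 − 48.5 → 69.5 cm³.
Infill deposited: 0.50 × 69.5 → 34.75 cm³.
Support = 0.12 × 118 = 14.16 cm³.
Deposited volume = 48.5 + 34.75 + 14.16, so 97.41 cm³.
Mass: 97.41 × 1.12 → 109.0992 g.

109.1 g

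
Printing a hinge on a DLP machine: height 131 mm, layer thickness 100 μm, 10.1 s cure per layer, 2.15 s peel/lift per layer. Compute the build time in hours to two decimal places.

Number of layers: 131 / 0.1 → 1310 (rounded up).
Cycle time: 10.1 + 2.15 → 12.25 s.
Total = 1310 × 12.25 = 16047.5 s = 4.46 hours.

4.46 hours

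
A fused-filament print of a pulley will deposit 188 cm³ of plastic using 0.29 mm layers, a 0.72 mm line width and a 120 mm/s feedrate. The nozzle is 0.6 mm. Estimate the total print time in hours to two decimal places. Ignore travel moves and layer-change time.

Line area = 0.29 × 0.72, so 0.2088 mm².
Toolpath length = 188 cm³ / 0.2088 mm² = 188000 / 0.2088 = 900383.1 mm.
Time extruding = 900383.1 / 120 = 7503.2 s.
In the requested units: 7503.2 s = 2.08 hours.

2.08 hours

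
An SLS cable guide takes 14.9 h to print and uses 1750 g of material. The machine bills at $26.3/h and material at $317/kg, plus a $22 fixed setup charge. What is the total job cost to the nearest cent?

$968.62

Machine cost = 26.3 × 14.9, so $391.87.
Material cost: 317 × 1750/1000 → $554.75.
Total = 391.87 + 554.75 + 22 = $968.62.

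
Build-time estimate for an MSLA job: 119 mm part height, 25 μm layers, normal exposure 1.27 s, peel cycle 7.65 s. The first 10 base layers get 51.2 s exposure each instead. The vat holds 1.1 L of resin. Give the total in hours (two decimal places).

Number of layers: 119 / 0.025 → 4760 (rounded up).
Burn-in layers = 10 × (51.2 + 7.65) = 588.5 s.
Normal layers: 4750 × (1.27 + 7.65) → 42370 s.
Sum: 588.5 + 42370 = 42958.5 s → 11.93 hours.

11.93 hours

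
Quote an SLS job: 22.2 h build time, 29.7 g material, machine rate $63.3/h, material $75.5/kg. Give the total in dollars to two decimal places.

$1407.50

Time charge = 63.3 × 22.2 = $1405.26.
Material charge: 75.5 × 29.7/1000 → $2.24235.
Job cost: 1405.26 + 2.24235 = 1407.50235 ≈ $1407.50.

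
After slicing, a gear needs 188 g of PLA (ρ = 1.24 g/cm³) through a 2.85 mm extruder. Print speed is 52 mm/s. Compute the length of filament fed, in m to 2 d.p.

23.77 m

Volume = 188 g / 1.24 g·cm⁻³ = 151.6129 cm³ = 151612.9 mm³.
Filament cross-section = π × (2.85/2)² = 6.3794 mm².
Length = 151612.9 / 6.3794 = 23766.01 mm = 23.77 m.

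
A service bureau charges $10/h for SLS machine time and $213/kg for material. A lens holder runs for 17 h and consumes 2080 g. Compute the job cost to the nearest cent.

$613.04

Time charge: 10 × 17 → $170.00.
Material charge = 213 × 2080/1000, so $443.04.
Total = 170.00 + 443.04 = $613.04.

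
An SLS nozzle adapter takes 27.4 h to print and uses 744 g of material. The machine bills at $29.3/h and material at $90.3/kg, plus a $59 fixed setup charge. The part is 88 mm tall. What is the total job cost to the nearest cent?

$929.00

Machine-time cost: 29.3 × 27.4 → $802.82.
Material charge = 90.3 × 744/1000 = $67.1832.
Total = 802.82 + 67.1832 + 59 = 929.0032 ≈ $929.00.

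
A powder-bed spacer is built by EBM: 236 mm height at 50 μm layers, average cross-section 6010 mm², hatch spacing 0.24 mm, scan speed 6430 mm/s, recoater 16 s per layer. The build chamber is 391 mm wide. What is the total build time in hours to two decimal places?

26.08 hours

Layers = ⌈236/0.05⌉ = 4720.
Per-layer scan distance = 6010 / 0.24, so 25041.7 mm.
Scan time per layer: 25041.7 / 6430 → 3.8945 s.
Per-layer time: 3.8945 + 16 → 19.8945 s.
4720 layers × 19.8945 s/layer = 93902.04 s, i.e. 26.08 hours.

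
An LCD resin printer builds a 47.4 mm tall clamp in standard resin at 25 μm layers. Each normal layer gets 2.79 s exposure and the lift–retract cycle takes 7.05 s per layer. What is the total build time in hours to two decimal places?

5.18 hours

Layer count = ceil(47.4 / 0.025) = 1896.
Each layer takes = 2.79 + 7.05, so 9.84 s.
Total = 1896 × 9.84 = 18656.64 s = 5.18 hours.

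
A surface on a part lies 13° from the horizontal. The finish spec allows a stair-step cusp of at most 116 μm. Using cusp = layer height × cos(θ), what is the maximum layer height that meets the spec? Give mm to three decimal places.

0.119 mm

cos(13°) = 0.9744; t_max = 0.116/0.9744 = 0.119 mm.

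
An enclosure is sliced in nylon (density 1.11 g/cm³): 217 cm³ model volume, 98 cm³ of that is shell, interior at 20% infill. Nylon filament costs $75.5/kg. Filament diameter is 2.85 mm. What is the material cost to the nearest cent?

Interior volume = 217 − 98 = 119 cm³.
Infill volume: 0.20 × 119 → 23.8 cm³.
Deposited volume = 98 + 23.8, so 121.8 cm³.
Mass: 121.8 × 1.11 → 135.198 g.
At $75.5/kg: 135.198/1000 × 75.5 = $10.21.

$10.21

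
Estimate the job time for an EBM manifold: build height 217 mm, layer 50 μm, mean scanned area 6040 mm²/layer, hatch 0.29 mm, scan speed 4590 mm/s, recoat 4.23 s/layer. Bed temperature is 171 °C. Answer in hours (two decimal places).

10.57 hours

Layer count = ceil(217 / 0.05) = 4340.
Per-layer scan distance: 6040 / 0.29 → 20827.6 mm.
Beam time per layer = 20827.6 / 4590 = 4.5376 s.
Time per layer: 4.5376 + 4.23 → 8.7676 s.
4340 layers × 8.7676 s/layer = 38051.384 s, i.e. 10.57 hours.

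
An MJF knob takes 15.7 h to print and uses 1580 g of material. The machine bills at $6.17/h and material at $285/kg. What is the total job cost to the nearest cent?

$547.17

Machine cost = 6.17 × 15.7 = $96.869.
Material cost = 285 × 1580/1000 = $450.30.
Job cost: 96.869 + 450.30 = 547.169 ≈ $547.17.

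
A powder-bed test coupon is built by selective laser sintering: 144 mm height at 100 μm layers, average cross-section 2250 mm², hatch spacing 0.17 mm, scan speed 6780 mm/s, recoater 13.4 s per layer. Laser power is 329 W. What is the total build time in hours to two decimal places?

6.14 hours

Layers = ⌈144/0.1⌉ = 1440.
Per-layer scan distance = 2250 / 0.17 = 13235.3 mm.
Laser time per layer = 13235.3 / 6780 = 1.9521 s.
Layer cycle = 1.9521 + 13.4, so 15.3521 s.
1440 layers × 15.3521 s/layer = 22107.024 s, i.e. 6.14 hours.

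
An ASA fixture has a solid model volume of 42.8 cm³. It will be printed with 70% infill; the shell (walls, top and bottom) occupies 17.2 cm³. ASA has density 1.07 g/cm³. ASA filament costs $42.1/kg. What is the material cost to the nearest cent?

Volume inside the shell = 42.8 − 17.2 = 25.6 cm³.
Infill volume = 0.70 × 25.6, so 17.92 cm³.
Deposited volume: 17.2 + 17.92 → 35.12 cm³.
Mass = 35.12 × 1.07, so 37.5784 g.
Cost = 37.5784 g / 1000 × $42.1/kg = $1.58.

$1.58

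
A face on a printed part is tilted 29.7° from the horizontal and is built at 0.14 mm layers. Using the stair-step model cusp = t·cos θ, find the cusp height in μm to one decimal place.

h_c = t·cos θ = 0.14 × 0.8686 = 0.121604 mm (121.6 μm).

121.6 μm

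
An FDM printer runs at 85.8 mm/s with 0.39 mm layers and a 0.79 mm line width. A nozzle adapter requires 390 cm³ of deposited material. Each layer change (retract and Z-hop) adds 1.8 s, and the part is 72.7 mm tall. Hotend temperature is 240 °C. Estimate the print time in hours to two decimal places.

4.19 hours

Line area = 0.39 × 0.79 = 0.3081 mm².
Toolpath length = 390 cm³ / 0.3081 mm² = 390000 / 0.3081 = 1265822.8 mm.
Time extruding: 1265822.8 / 85.8 → 14753.2 s.
Layer count = ceil(72.7 / 0.39) = 187.
Non-print overhead = 187 × 1.8 = 336.6 s.
Altogether 14753.2 + 336.6 = 15089.8 s, i.e. 4.19 hours.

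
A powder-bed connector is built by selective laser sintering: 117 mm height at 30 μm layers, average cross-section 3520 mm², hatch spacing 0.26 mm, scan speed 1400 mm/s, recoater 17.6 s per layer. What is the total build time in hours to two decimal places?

29.54 hours

Layer count = ceil(117 / 0.03) = 3900.
Scan path per layer = 3520 / 0.26, so 13538.5 mm.
Laser time per layer: 13538.5 / 1400 → 9.6704 s.
Per-layer time: 9.6704 + 17.6 → 27.2704 s.
3900 layers × 27.2704 s/layer = 106354.56 s, i.e. 29.54 hours.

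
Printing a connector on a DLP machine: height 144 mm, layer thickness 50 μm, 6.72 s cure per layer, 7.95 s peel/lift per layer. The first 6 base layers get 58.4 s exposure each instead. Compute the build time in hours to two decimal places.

11.82 hours

Layer count = ceil(144 / 0.05) = 2880.
Bottom layers: 6 × (58.4 + 7.95) → 398.1 s.
Normal layers = 2874 × (6.72 + 7.95), so 42161.58 s.
Sum: 398.1 + 42161.58 = 42559.68 s → 11.82 hours.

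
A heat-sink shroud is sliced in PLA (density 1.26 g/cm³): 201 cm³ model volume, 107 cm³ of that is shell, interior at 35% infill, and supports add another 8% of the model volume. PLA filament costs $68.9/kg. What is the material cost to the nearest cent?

Volume inside the shell: 201 − 107 → 94 cm³.
Infill deposited = 0.35 × 94 = 32.9 cm³.
Support = 0.08 × 201, so 16.08 cm³.
Total extruded: 107 + 32.9 + 16.08 → 155.98 cm³.
Mass = 155.98 × 1.26 = 196.5348 g.
Cost = 196.5348 g / 1000 × $68.9/kg = $13.54.

$13.54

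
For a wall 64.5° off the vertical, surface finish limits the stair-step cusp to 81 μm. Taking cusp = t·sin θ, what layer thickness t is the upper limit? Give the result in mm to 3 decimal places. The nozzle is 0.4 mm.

sin(64.5°) = 0.9026; t_max = 0.081/0.9026 = 0.090 mm.

0.090 mm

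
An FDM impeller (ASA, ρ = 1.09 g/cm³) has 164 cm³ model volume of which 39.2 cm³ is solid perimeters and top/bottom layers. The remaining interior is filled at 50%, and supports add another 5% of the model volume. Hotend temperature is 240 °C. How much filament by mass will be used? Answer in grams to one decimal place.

119.7 g

Volume inside the shell = 164 − 39.2 = 124.8 cm³.
Infill volume = 0.50 × 124.8, so 62.4 cm³.
Support = 0.05 × 164 = 8.2 cm³.
Total extruded = 39.2 + 62.4 + 8.2 = 109.8 cm³.
Mass = 109.8 × 1.09, so 119.682 g.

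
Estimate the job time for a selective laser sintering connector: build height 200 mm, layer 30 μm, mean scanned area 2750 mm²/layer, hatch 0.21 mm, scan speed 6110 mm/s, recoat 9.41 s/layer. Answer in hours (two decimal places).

Number of layers: 200 / 0.03 → 6667 (rounded up).
Per-layer scan distance: 2750 / 0.21 → 13095.2 mm.
Laser time per layer = 13095.2 / 6110 = 2.1432 s.
Layer cycle = 2.1432 + 9.41 = 11.5532 s.
Total: 6667 × 11.5532 s = 77025.1844 s → 21.40 hours.

21.40 hours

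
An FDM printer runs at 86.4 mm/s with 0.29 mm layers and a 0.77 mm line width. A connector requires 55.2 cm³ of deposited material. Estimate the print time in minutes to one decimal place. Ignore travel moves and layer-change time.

47.7 minutes

Bead cross-section: 0.29 × 0.77 → 0.2233 mm².
Toolpath length = 55.2 cm³ / 0.2233 mm² = 55200 / 0.2233 = 247201.1 mm.
Extrusion time = 247201.1 / 86.4 = 2861.1 s.
That's 2861.1 s → 47.7 minutes.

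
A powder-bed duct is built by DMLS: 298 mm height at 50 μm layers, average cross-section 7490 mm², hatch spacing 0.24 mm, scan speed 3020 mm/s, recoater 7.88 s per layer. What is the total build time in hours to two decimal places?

Layer count = ceil(298 / 0.05) = 5960.
Per-layer scan distance = 7490 / 0.24, so 31208.3 mm.
Laser time per layer = 31208.3 / 3020, so 10.3339 s.
Per-layer time = 10.3339 + 7.88 = 18.2139 s.
Build time = 5960 × 18.2139 = 108554.844 s = 30.15 hours.

30.15 hours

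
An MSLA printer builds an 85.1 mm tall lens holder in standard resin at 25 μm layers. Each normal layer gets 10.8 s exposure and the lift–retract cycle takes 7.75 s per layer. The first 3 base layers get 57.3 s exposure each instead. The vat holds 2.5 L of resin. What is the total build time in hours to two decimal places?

17.58 hours

Layers = ⌈85.1/0.025⌉ = 3404.
Bottom layers = 3 × (57.3 + 7.75), so 195.15 s.
Regular layers: 3401 × (10.8 + 7.75) → 63088.55 s.
Sum: 195.15 + 63088.55 = 63283.7 s → 17.58 hours.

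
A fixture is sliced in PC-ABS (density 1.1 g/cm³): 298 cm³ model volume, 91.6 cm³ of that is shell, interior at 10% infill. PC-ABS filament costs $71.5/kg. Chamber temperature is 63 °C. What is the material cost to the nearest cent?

$8.83

Infill region: 298 − 91.6 → 206.4 cm³.
Infill volume: 0.10 × 206.4 → 20.64 cm³.
Total extruded: 91.6 + 20.64 → 112.24 cm³.
Mass = 112.24 × 1.1 = 123.464 g.
Cost = 123.464 g / 1000 × $71.5/kg = $8.83.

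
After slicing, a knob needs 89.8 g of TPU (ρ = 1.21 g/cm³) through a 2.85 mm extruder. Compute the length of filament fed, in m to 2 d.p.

Extruded volume: 89.8/1.21 = 74.2149 cm³ (74214.9 mm³).
Filament cross-section = π × (2.85/2)² = 6.3794 mm².
Length = 74214.9 / 6.3794 = 11633.52 mm = 11.63 m.

11.63 m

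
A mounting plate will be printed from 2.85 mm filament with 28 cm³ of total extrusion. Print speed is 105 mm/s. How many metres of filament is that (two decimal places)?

4.39 m

Filament cross-section = π × (2.85/2)² = 6.3794 mm².
Length = 28 cm³ / 6.3794 mm² = 28000 / 6.3794 = 4389.13 mm = 4.39 m.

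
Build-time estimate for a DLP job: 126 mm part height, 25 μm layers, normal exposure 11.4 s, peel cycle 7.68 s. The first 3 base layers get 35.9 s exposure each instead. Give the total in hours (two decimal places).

Layers = ⌈126/0.025⌉ = 5040.
Base layers = 3 × (35.9 + 7.68) = 130.74 s.
Normal layers = 5037 × (11.4 + 7.68) = 96105.96 s.
Total = 130.74 + 96105.96 = 96236.7 s = 26.73 hours.

26.73 hours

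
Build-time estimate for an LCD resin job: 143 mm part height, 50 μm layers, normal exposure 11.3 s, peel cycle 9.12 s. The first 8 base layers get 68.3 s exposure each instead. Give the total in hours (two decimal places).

16.35 hours

Layers = ⌈143/0.05⌉ = 2860.
Bottom layers = 8 × (68.3 + 9.12), so 619.36 s.
Regular layers = 2852 × (11.3 + 9.12), so 58237.84 s.
Sum: 619.36 + 58237.84 = 58857.2 s → 16.35 hours.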